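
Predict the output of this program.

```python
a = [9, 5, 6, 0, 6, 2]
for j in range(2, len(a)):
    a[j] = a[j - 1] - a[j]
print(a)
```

[9, 5, -1, -1, -7, -9]

j=2: a[2] = 5-6 = -1 → [9, 5, -1, 0, 6, 2]
j=3: a[3] = (-1)-0 = -1 → [9, 5, -1, -1, 6, 2]
j=4: a[4] = (-1)-6 = -7 → [9, 5, -1, -1, -7, 2]
j=5: a[5] = (-7)-2 = -9 → [9, 5, -1, -1, -7, -9]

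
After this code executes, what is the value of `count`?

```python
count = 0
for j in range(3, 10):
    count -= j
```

j=3: count = 0-3 = -3
j=4: count = (-3)-4 = -7
j=5: count = (-7)-5 = -12
j=6: count = (-12)-6 = -18
j=7: count = (-18)-7 = -25
j=8: count = (-25)-8 = -33
j=9: count = (-33)-9 = -42

-42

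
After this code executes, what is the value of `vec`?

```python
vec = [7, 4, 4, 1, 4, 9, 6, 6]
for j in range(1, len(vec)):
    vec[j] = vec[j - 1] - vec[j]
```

j=1: vec[1] = 7-4 = 3 → [7, 3, 4, 1, 4, 9, 6, 6]
j=2: vec[2] = 3-4 = -1 → [7, 3, -1, 1, 4, 9, 6, 6]
j=3: vec[3] = (-1)-1 = -2 → [7, 3, -1, -2, 4, 9, 6, 6]
j=4: vec[4] = (-2)-4 = -6 → [7, 3, -1, -2, -6, 9, 6, 6]
j=5: vec[5] = (-6)-9 = -15 → [7, 3, -1, -2, -6, -15, 6, 6]
j=6: vec[6] = (-15)-6 = -21 → [7, 3, -1, -2, -6, -15, -21, 6]
j=7: vec[7] = (-21)-6 = -27 → [7, 3, -1, -2, -6, -15, -21, -27]

[7, 3, -1, -2, -6, -15, -21, -27]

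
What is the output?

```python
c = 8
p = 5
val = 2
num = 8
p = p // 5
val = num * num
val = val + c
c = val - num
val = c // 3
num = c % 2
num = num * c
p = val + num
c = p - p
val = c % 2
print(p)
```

21

p = 5//5 = 1
val = 8*8 = 64
val = 64+8 = 72
c = 72-8 = 64
val = 64//3 = 21
num = 64%2 = 0
num = 0*64 = 0
p = 21+0 = 21
c = 21-21 = 0
val = 0%2 = 0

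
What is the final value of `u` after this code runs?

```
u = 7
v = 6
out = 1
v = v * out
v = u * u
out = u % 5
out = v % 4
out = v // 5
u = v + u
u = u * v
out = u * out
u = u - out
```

v = 6*1 = 6
v = 7*7 = 49
out = 7%5 = 2
out = 49%4 = 1
out = 49//5 = 9
u = 49+7 = 56
u = 56*49 = 2744
out = 2744*9 = 24696
u = 2744-24696 = -21952

-21952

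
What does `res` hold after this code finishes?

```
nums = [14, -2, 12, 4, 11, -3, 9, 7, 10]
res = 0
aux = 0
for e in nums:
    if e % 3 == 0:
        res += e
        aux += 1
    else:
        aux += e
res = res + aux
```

e=14: not %3==0; aux=14
e=-2: not %3==0; aux=12
e=12: %3==0, res = 0+12 = 12; aux=13
e=4: not %3==0; aux=17
e=11: not %3==0; aux=28
e=-3: %3==0, res = 12+(-3) = 9; aux=29
e=9: %3==0, res = 9+9 = 18; aux=30
e=7: not %3==0; aux=37
e=10: not %3==0; aux=47
res+aux = 18+47 = 65

65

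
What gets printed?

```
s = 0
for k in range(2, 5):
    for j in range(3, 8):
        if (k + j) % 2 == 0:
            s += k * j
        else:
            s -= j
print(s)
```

65

k=2,j=3: odd sum, s = 0-3 = -3
k=2,j=4: even sum, s = (-3)+8 = 5
k=2,j=5: odd sum, s = 5-5 = 0
k=2,j=6: even sum, s = 0+12 = 12
k=2,j=7: odd sum, s = 12-7 = 5
k=3,j=3: even sum, s = 5+9 = 14
k=3,j=4: odd sum, s = 14-4 = 10
k=3,j=5: even sum, s = 10+15 = 25
k=3,j=6: odd sum, s = 25-6 = 19
k=3,j=7: even sum, s = 19+21 = 40
k=4,j=3: odd sum, s = 40-3 = 37
k=4,j=4: even sum, s = 37+16 = 53
k=4,j=5: odd sum, s = 53-5 = 48
k=4,j=6: even sum, s = 48+24 = 72
k=4,j=7: odd sum, s = 72-7 = 65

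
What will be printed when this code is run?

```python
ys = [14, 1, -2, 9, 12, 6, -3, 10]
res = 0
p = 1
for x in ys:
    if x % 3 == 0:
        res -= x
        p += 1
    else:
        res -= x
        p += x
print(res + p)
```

-19

x=14: not %3==0, res = 0-14 = -14; p=15
x=1: not %3==0, res = (-14)-1 = -15; p=16
x=-2: not %3==0, res = (-15)-(-2) = -13; p=14
x=9: %3==0, res = (-13)-9 = -22; p=15
x=12: %3==0, res = (-22)-12 = -34; p=16
x=6: %3==0, res = (-34)-6 = -40; p=17
x=-3: %3==0, res = (-40)-(-3) = -37; p=18
x=10: not %3==0, res = (-37)-10 = -47; p=28
res+p = (-47)+28 = -19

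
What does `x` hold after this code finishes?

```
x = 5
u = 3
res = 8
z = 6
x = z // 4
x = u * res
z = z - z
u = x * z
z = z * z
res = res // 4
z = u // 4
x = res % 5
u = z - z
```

x = 6//4 = 1
x = 3*8 = 24
z = 6-6 = 0
u = 24*0 = 0
z = 0*0 = 0
res = 8//4 = 2
z = 0//4 = 0
x = 2%5 = 2
u = 0-0 = 0

2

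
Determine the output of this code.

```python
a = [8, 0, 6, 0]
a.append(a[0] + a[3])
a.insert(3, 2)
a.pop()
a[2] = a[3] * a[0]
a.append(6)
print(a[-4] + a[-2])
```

16

append a[0]+a[3] = 8+0 = 8 → [8, 0, 6, 0, 8]
insert 2 at 3 → [8, 0, 6, 2, 0, 8]
pop() removes 8 → [8, 0, 6, 2, 0]
a[2] = a[3]*a[0] = 2*8 = 16 → [8, 0, 16, 2, 0]
append 6 → [8, 0, 16, 2, 0, 6]
a[-4]+a[-2] = 16+0 = 16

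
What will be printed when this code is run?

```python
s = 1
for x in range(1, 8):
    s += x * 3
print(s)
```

85

x=1: s = 1+1*3 = 4
x=2: s = 4+2*3 = 10
x=3: s = 10+3*3 = 19
x=4: s = 19+4*3 = 31
x=5: s = 31+5*3 = 46
x=6: s = 46+6*3 = 64
x=7: s = 64+7*3 = 85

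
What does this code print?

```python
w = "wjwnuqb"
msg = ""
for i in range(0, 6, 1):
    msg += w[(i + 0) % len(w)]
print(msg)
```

wjwnuq

i=0: add w[0]='w' → 'w'
i=1: add w[1]='j' → 'wj'
i=2: add w[2]='w' → 'wjw'
i=3: add w[3]='n' → 'wjwn'
i=4: add w[4]='u' → 'wjwnu'
i=5: add w[5]='q' → 'wjwnuq'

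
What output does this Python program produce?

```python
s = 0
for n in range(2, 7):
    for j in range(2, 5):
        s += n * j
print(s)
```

180

n=2,j=2: s = 0+4 = 4
n=2,j=3: s = 4+6 = 10
n=2,j=4: s = 10+8 = 18
n=3,j=2: s = 18+6 = 24
n=3,j=3: s = 24+9 = 33
n=3,j=4: s = 33+12 = 45
n=4,j=2: s = 45+8 = 53
n=4,j=3: s = 53+12 = 65
n=4,j=4: s = 65+16 = 81
n=5,j=2: s = 81+10 = 91
n=5,j=3: s = 91+15 = 106
n=5,j=4: s = 106+20 = 126
n=6,j=2: s = 126+12 = 138
n=6,j=3: s = 138+18 = 156
n=6,j=4: s = 156+24 = 180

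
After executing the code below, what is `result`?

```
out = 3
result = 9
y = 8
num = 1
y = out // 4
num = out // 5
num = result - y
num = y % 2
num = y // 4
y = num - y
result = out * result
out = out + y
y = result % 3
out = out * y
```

27

y = 3//4 = 0
num = 3//5 = 0
num = 9-0 = 9
num = 0%2 = 0
num = 0//4 = 0
y = 0-0 = 0
result = 3*9 = 27
out = 3+0 = 3
y = 27%3 = 0
out = 3*0 = 0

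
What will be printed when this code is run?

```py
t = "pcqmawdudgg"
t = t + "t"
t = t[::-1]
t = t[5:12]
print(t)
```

dwamqcp

+ 't' → 'pcqmawdudggt'
reverse → 'tggdudwamqcp'
slice [5:12] → 'dwamqcp'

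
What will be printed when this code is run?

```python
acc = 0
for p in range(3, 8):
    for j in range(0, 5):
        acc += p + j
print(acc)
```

p=3,j=0: acc = 0+3 = 3
p=3,j=1: acc = 3+4 = 7
p=3,j=2: acc = 7+5 = 12
p=3,j=3: acc = 12+6 = 18
p=3,j=4: acc = 18+7 = 25
p=4,j=0: acc = 25+4 = 29
p=4,j=1: acc = 29+5 = 34
p=4,j=2: acc = 34+6 = 40
p=4,j=3: acc = 40+7 = 47
p=4,j=4: acc = 47+8 = 55
p=5,j=0: acc = 55+5 = 60
p=5,j=1: acc = 60+6 = 66
p=5,j=2: acc = 66+7 = 73
p=5,j=3: acc = 73+8 = 81
p=5,j=4: acc = 81+9 = 90
p=6,j=0: acc = 90+6 = 96
p=6,j=1: acc = 96+7 = 103
p=6,j=2: acc = 103+8 = 111
p=6,j=3: acc = 111+9 = 120
p=6,j=4: acc = 120+10 = 130
p=7,j=0: acc = 130+7 = 137
p=7,j=1: acc = 137+8 = 145
p=7,j=2: acc = 145+9 = 154
p=7,j=3: acc = 154+10 = 164
p=7,j=4: acc = 164+11 = 175

175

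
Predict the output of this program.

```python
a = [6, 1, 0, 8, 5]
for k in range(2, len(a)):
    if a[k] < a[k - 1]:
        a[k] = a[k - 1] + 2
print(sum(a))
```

k=2: 0<1, a[2] = 1+2 = 3 → [6, 1, 3, 8, 5]
k=3: 8>=3, unchanged → [6, 1, 3, 8, 5]
k=4: 5<8, a[4] = 8+2 = 10 → [6, 1, 3, 8, 10]
sum = 28

28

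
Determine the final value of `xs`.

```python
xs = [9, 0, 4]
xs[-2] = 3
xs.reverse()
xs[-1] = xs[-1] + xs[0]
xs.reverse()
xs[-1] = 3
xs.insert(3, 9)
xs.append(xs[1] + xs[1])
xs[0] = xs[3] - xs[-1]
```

xs[-2] = 3 → [9, 3, 4]
reverse → [4, 3, 9]
xs[-1] = xs[-1]+xs[0] = 9+4 = 13 → [4, 3, 13]
reverse → [13, 3, 4]
xs[-1] = 3 → [13, 3, 3]
insert 9 at 3 → [13, 3, 3, 9]
append xs[1]+xs[1] = 3+3 = 6 → [13, 3, 3, 9, 6]
xs[0] = xs[3]-xs[-1] = 9-6 = 3 → [3, 3, 3, 9, 6]

[3, 3, 3, 9, 6]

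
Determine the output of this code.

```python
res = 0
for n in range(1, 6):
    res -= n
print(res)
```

n=1: res = 0-1 = -1
n=2: res = (-1)-2 = -3
n=3: res = (-3)-3 = -6
n=4: res = (-6)-4 = -10
n=5: res = (-10)-5 = -15

-15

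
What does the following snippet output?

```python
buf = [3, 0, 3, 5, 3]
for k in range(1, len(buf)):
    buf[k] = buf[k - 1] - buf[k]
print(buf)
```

[3, 3, 0, -5, -8]

k=1: buf[1] = 3-0 = 3 → [3, 3, 3, 5, 3]
k=2: buf[2] = 3-3 = 0 → [3, 3, 0, 5, 3]
k=3: buf[3] = 0-5 = -5 → [3, 3, 0, -5, 3]
k=4: buf[4] = (-5)-3 = -8 → [3, 3, 0, -5, -8]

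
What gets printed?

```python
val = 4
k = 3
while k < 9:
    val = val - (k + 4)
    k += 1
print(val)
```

-53

k=3: val = 4-7 = -3
k=4: val = (-3)-8 = -11
k=5: val = (-11)-9 = -20
k=6: val = (-20)-10 = -30
k=7: val = (-30)-11 = -41
k=8: val = (-41)-12 = -53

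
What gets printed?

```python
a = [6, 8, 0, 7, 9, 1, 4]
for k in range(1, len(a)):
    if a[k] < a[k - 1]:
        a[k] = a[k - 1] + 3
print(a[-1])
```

k=1: 8>=6, unchanged → [6, 8, 0, 7, 9, 1, 4]
k=2: 0<8, a[2] = 8+3 = 11 → [6, 8, 11, 7, 9, 1, 4]
k=3: 7<11, a[3] = 11+3 = 14 → [6, 8, 11, 14, 9, 1, 4]
k=4: 9<14, a[4] = 14+3 = 17 → [6, 8, 11, 14, 17, 1, 4]
k=5: 1<17, a[5] = 17+3 = 20 → [6, 8, 11, 14, 17, 20, 4]
k=6: 4<20, a[6] = 20+3 = 23 → [6, 8, 11, 14, 17, 20, 23]

23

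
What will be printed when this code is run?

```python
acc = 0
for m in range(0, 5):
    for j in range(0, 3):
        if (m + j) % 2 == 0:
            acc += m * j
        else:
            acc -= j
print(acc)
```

9

m=0,j=0: even sum, acc = 0+0 = 0
m=0,j=1: odd sum, acc = 0-1 = -1
m=0,j=2: even sum, acc = (-1)+0 = -1
m=1,j=0: odd sum, acc = (-1)-0 = -1
m=1,j=1: even sum, acc = (-1)+1 = 0
m=1,j=2: odd sum, acc = 0-2 = -2
m=2,j=0: even sum, acc = (-2)+0 = -2
m=2,j=1: odd sum, acc = (-2)-1 = -3
m=2,j=2: even sum, acc = (-3)+4 = 1
m=3,j=0: odd sum, acc = 1-0 = 1
m=3,j=1: even sum, acc = 1+3 = 4
m=3,j=2: odd sum, acc = 4-2 = 2
m=4,j=0: even sum, acc = 2+0 = 2
m=4,j=1: odd sum, acc = 2-1 = 1
m=4,j=2: even sum, acc = 1+8 = 9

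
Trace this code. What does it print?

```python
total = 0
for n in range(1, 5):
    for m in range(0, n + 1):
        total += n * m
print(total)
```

65

n=1,m=0: total = 0+0 = 0
n=1,m=1: total = 0+1 = 1
n=2,m=0: total = 1+0 = 1
n=2,m=1: total = 1+2 = 3
n=2,m=2: total = 3+4 = 7
n=3,m=0: total = 7+0 = 7
n=3,m=1: total = 7+3 = 10
n=3,m=2: total = 10+6 = 16
n=3,m=3: total = 16+9 = 25
n=4,m=0: total = 25+0 = 25
n=4,m=1: total = 25+4 = 29
n=4,m=2: total = 29+8 = 37
n=4,m=3: total = 37+12 = 49
n=4,m=4: total = 49+16 = 65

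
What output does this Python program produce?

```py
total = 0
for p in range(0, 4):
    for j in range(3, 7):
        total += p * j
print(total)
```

p=0,j=3: total = 0+0 = 0
p=0,j=4: total = 0+0 = 0
p=0,j=5: total = 0+0 = 0
p=0,j=6: total = 0+0 = 0
p=1,j=3: total = 0+3 = 3
p=1,j=4: total = 3+4 = 7
p=1,j=5: total = 7+5 = 12
p=1,j=6: total = 12+6 = 18
p=2,j=3: total = 18+6 = 24
p=2,j=4: total = 24+8 = 32
p=2,j=5: total = 32+10 = 42
p=2,j=6: total = 42+12 = 54
p=3,j=3: total = 54+9 = 63
p=3,j=4: total = 63+12 = 75
p=3,j=5: total = 75+15 = 90
p=3,j=6: total = 90+18 = 108

108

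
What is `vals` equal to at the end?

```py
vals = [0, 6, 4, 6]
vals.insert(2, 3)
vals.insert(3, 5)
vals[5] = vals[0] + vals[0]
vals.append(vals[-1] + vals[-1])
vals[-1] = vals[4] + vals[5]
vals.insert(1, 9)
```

insert 3 at 2 → [0, 6, 3, 4, 6]
insert 5 at 3 → [0, 6, 3, 5, 4, 6]
vals[5] = vals[0]+vals[0] = 0+0 = 0 → [0, 6, 3, 5, 4, 0]
append vals[-1]+vals[-1] = 0+0 = 0 → [0, 6, 3, 5, 4, 0, 0]
vals[-1] = vals[4]+vals[5] = 4+0 = 4 → [0, 6, 3, 5, 4, 0, 4]
insert 9 at 1 → [0, 9, 6, 3, 5, 4, 0, 4]

[0, 9, 6, 3, 5, 4, 0, 4]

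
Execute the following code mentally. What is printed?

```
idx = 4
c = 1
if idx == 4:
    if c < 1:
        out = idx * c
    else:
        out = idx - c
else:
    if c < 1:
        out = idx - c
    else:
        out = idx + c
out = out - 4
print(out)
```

-1

idx=4, c=1
idx == 4 is True; c < 1 is False
→ out = idx - c = 3
out = 3-4 = -1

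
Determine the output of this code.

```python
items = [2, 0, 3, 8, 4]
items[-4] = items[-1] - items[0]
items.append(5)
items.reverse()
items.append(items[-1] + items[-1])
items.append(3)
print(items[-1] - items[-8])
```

items[-4] = items[-1]-items[0] = 4-2 = 2 → [2, 2, 3, 8, 4]
append 5 → [2, 2, 3, 8, 4, 5]
reverse → [5, 4, 8, 3, 2, 2]
append items[-1]+items[-1] = 2+2 = 4 → [5, 4, 8, 3, 2, 2, 4]
append 3 → [5, 4, 8, 3, 2, 2, 4, 3]
items[-1]-items[-8] = 3-5 = -2

-2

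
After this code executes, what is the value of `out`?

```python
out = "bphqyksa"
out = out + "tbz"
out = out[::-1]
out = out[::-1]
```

+ 'tbz' → 'bphqyksatbz'
reverse → 'zbtaskyqhpb'
reverse → 'bphqyksatbz'

'bphqyksatbz'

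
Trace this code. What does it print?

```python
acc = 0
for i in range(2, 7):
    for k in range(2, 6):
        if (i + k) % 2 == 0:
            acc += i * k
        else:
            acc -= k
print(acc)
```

i=2,k=2: even sum, acc = 0+4 = 4
i=2,k=3: odd sum, acc = 4-3 = 1
i=2,k=4: even sum, acc = 1+8 = 9
i=2,k=5: odd sum, acc = 9-5 = 4
i=3,k=2: odd sum, acc = 4-2 = 2
i=3,k=3: even sum, acc = 2+9 = 11
i=3,k=4: odd sum, acc = 11-4 = 7
i=3,k=5: even sum, acc = 7+15 = 22
i=4,k=2: even sum, acc = 22+8 = 30
i=4,k=3: odd sum, acc = 30-3 = 27
i=4,k=4: even sum, acc = 27+16 = 43
i=4,k=5: odd sum, acc = 43-5 = 38
i=5,k=2: odd sum, acc = 38-2 = 36
i=5,k=3: even sum, acc = 36+15 = 51
i=5,k=4: odd sum, acc = 51-4 = 47
i=5,k=5: even sum, acc = 47+25 = 72
i=6,k=2: even sum, acc = 72+12 = 84
i=6,k=3: odd sum, acc = 84-3 = 81
i=6,k=4: even sum, acc = 81+24 = 105
i=6,k=5: odd sum, acc = 105-5 = 100

100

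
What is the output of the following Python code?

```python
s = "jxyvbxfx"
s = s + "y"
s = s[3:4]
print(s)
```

+ 'y' → 'jxyvbxfxy'
slice [3:4] → 'v'

v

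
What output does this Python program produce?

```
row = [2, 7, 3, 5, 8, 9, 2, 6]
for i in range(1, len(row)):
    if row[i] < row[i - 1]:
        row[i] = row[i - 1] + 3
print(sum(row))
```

i=1: 7>=2, unchanged → [2, 7, 3, 5, 8, 9, 2, 6]
i=2: 3<7, row[2] = 7+3 = 10 → [2, 7, 10, 5, 8, 9, 2, 6]
i=3: 5<10, row[3] = 10+3 = 13 → [2, 7, 10, 13, 8, 9, 2, 6]
i=4: 8<13, row[4] = 13+3 = 16 → [2, 7, 10, 13, 16, 9, 2, 6]
i=5: 9<16, row[5] = 16+3 = 19 → [2, 7, 10, 13, 16, 19, 2, 6]
i=6: 2<19, row[6] = 19+3 = 22 → [2, 7, 10, 13, 16, 19, 22, 6]
i=7: 6<22, row[7] = 22+3 = 25 → [2, 7, 10, 13, 16, 19, 22, 25]
sum = 114

114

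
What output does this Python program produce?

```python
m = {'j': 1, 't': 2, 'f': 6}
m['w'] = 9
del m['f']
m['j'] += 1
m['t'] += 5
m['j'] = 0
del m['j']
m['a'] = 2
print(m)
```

{'t': 7, 'w': 9, 'a': 2}

m['w'] = 9 → {'j': 1, 't': 2, 'f': 6, 'w': 9}
del 'f' → {'j': 1, 't': 2, 'w': 9}
m['j'] = 1+1 = 2 → {'j': 2, 't': 2, 'w': 9}
m['t'] = 2+5 = 7 → {'j': 2, 't': 7, 'w': 9}
m['j'] = 0 → {'j': 0, 't': 7, 'w': 9}
del 'j' → {'t': 7, 'w': 9}
m['a'] = 2 → {'t': 7, 'w': 9, 'a': 2}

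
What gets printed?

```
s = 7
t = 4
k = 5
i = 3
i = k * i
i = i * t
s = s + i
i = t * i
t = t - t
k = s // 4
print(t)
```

0

i = 5*3 = 15
i = 15*4 = 60
s = 7+60 = 67
i = 4*60 = 240
t = 4-4 = 0
k = 67//4 = 16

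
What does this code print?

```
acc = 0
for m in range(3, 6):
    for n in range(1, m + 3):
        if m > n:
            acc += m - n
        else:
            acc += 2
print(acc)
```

m=3,n=1: 3>1, acc = 0+2 = 2
m=3,n=2: 3>2, acc = 2+1 = 3
m=3,n=3: not 3>3, acc = 3+2 = 5
m=3,n=4: not 3>4, acc = 5+2 = 7
m=3,n=5: not 3>5, acc = 7+2 = 9
m=4,n=1: 4>1, acc = 9+3 = 12
m=4,n=2: 4>2, acc = 12+2 = 14
m=4,n=3: 4>3, acc = 14+1 = 15
m=4,n=4: not 4>4, acc = 15+2 = 17
m=4,n=5: not 4>5, acc = 17+2 = 19
m=4,n=6: not 4>6, acc = 19+2 = 21
m=5,n=1: 5>1, acc = 21+4 = 25
m=5,n=2: 5>2, acc = 25+3 = 28
m=5,n=3: 5>3, acc = 28+2 = 30
m=5,n=4: 5>4, acc = 30+1 = 31
m=5,n=5: not 5>5, acc = 31+2 = 33
m=5,n=6: not 5>6, acc = 33+2 = 35
m=5,n=7: not 5>7, acc = 35+2 = 37

37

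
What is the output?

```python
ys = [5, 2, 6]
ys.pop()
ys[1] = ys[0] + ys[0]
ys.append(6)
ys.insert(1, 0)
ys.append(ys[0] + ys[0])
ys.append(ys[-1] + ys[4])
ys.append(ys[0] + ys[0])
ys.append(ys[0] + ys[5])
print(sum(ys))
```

pop() removes 6 → [5, 2]
ys[1] = ys[0]+ys[0] = 5+5 = 10 → [5, 10]
append 6 → [5, 10, 6]
insert 0 at 1 → [5, 0, 10, 6]
append ys[0]+ys[0] = 5+5 = 10 → [5, 0, 10, 6, 10]
append ys[-1]+ys[4] = 10+10 = 20 → [5, 0, 10, 6, 10, 20]
append ys[0]+ys[0] = 5+5 = 10 → [5, 0, 10, 6, 10, 20, 10]
append ys[0]+ys[5] = 5+20 = 25 → [5, 0, 10, 6, 10, 20, 10, 25]
sum = 86

86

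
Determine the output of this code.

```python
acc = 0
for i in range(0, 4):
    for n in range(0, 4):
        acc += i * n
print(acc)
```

i=0,n=0: acc = 0+0 = 0
i=0,n=1: acc = 0+0 = 0
i=0,n=2: acc = 0+0 = 0
i=0,n=3: acc = 0+0 = 0
i=1,n=0: acc = 0+0 = 0
i=1,n=1: acc = 0+1 = 1
i=1,n=2: acc = 1+2 = 3
i=1,n=3: acc = 3+3 = 6
i=2,n=0: acc = 6+0 = 6
i=2,n=1: acc = 6+2 = 8
i=2,n=2: acc = 8+4 = 12
i=2,n=3: acc = 12+6 = 18
i=3,n=0: acc = 18+0 = 18
i=3,n=1: acc = 18+3 = 21
i=3,n=2: acc = 21+6 = 27
i=3,n=3: acc = 27+9 = 36

36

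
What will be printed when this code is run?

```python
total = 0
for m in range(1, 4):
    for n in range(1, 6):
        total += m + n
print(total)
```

75

m=1,n=1: total = 0+2 = 2
m=1,n=2: total = 2+3 = 5
m=1,n=3: total = 5+4 = 9
m=1,n=4: total = 9+5 = 14
m=1,n=5: total = 14+6 = 20
m=2,n=1: total = 20+3 = 23
m=2,n=2: total = 23+4 = 27
m=2,n=3: total = 27+5 = 32
m=2,n=4: total = 32+6 = 38
m=2,n=5: total = 38+7 = 45
m=3,n=1: total = 45+4 = 49
m=3,n=2: total = 49+5 = 54
m=3,n=3: total = 54+6 = 60
m=3,n=4: total = 60+7 = 67
m=3,n=5: total = 67+8 = 75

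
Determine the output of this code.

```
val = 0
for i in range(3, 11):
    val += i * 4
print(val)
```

i=3: val = 0+3*4 = 12
i=4: val = 12+4*4 = 28
i=5: val = 28+5*4 = 48
i=6: val = 48+6*4 = 72
i=7: val = 72+7*4 = 100
i=8: val = 100+8*4 = 132
i=9: val = 132+9*4 = 168
i=10: val = 168+10*4 = 208

208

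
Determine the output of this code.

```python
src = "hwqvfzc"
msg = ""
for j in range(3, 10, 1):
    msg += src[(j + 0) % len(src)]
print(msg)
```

vfzchwq

j=3: add src[3]='v' → 'v'
j=4: add src[4]='f' → 'vf'
j=5: add src[5]='z' → 'vfz'
j=6: add src[6]='c' → 'vfzc'
j=7: add src[0]='h' → 'vfzch'
j=8: add src[1]='w' → 'vfzchw'
j=9: add src[2]='q' → 'vfzchwq'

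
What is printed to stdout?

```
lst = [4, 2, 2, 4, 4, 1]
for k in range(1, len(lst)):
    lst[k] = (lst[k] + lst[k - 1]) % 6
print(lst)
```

[4, 0, 2, 0, 4, 5]

k=1: lst[1] = (2+4)%6 = 0 → [4, 0, 2, 4, 4, 1]
k=2: lst[2] = (2+0)%6 = 2 → [4, 0, 2, 4, 4, 1]
k=3: lst[3] = (4+2)%6 = 0 → [4, 0, 2, 0, 4, 1]
k=4: lst[4] = (4+0)%6 = 4 → [4, 0, 2, 0, 4, 1]
k=5: lst[5] = (1+4)%6 = 5 → [4, 0, 2, 0, 4, 5]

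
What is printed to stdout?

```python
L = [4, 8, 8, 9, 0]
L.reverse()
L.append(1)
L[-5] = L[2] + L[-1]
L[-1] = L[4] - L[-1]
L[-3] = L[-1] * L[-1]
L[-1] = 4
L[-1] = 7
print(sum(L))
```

37

reverse → [0, 9, 8, 8, 4]
append 1 → [0, 9, 8, 8, 4, 1]
L[-5] = L[2]+L[-1] = 8+1 = 9 → [0, 9, 8, 8, 4, 1]
L[-1] = L[4]-L[-1] = 4-1 = 3 → [0, 9, 8, 8, 4, 3]
L[-3] = L[-1]*L[-1] = 3*3 = 9 → [0, 9, 8, 9, 4, 3]
L[-1] = 4 → [0, 9, 8, 9, 4, 4]
L[-1] = 7 → [0, 9, 8, 9, 4, 7]
sum = 37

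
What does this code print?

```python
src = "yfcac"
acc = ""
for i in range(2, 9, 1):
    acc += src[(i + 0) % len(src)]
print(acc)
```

i=2: add src[2]='c' → 'c'
i=3: add src[3]='a' → 'ca'
i=4: add src[4]='c' → 'cac'
i=5: add src[0]='y' → 'cacy'
i=6: add src[1]='f' → 'cacyf'
i=7: add src[2]='c' → 'cacyfc'
i=8: add src[3]='a' → 'cacyfca'

cacyfca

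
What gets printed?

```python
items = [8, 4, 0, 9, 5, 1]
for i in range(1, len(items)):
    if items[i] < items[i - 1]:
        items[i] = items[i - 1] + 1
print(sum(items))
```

i=1: 4<8, items[1] = 8+1 = 9 → [8, 9, 0, 9, 5, 1]
i=2: 0<9, items[2] = 9+1 = 10 → [8, 9, 10, 9, 5, 1]
i=3: 9<10, items[3] = 10+1 = 11 → [8, 9, 10, 11, 5, 1]
i=4: 5<11, items[4] = 11+1 = 12 → [8, 9, 10, 11, 12, 1]
i=5: 1<12, items[5] = 12+1 = 13 → [8, 9, 10, 11, 12, 13]
sum = 63

63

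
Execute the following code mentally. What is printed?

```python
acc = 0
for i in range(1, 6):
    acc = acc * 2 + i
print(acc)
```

i=1: acc = 0*2+1 = 1
i=2: acc = 1*2+2 = 4
i=3: acc = 4*2+3 = 11
i=4: acc = 11*2+4 = 26
i=5: acc = 26*2+5 = 57

57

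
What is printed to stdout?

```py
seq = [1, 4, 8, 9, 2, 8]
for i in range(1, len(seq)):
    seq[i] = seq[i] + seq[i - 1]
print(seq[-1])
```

32

i=1: seq[1] = 4+1 = 5 → [1, 5, 8, 9, 2, 8]
i=2: seq[2] = 8+5 = 13 → [1, 5, 13, 9, 2, 8]
i=3: seq[3] = 9+13 = 22 → [1, 5, 13, 22, 2, 8]
i=4: seq[4] = 2+22 = 24 → [1, 5, 13, 22, 24, 8]
i=5: seq[5] = 8+24 = 32 → [1, 5, 13, 22, 24, 32]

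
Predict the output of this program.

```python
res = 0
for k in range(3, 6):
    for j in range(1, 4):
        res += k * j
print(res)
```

72

k=3,j=1: res = 0+3 = 3
k=3,j=2: res = 3+6 = 9
k=3,j=3: res = 9+9 = 18
k=4,j=1: res = 18+4 = 22
k=4,j=2: res = 22+8 = 30
k=4,j=3: res = 30+12 = 42
k=5,j=1: res = 42+5 = 47
k=5,j=2: res = 47+10 = 57
k=5,j=3: res = 57+15 = 72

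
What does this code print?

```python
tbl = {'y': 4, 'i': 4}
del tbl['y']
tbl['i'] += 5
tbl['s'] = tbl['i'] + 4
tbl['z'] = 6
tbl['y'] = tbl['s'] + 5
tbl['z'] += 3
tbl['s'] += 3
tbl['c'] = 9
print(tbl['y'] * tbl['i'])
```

del 'y' → {'i': 4}
tbl['i'] = 4+5 = 9 → {'i': 9}
tbl['s'] = tbl['i']+4 = 13 → {'i': 9, 's': 13}
tbl['z'] = 6 → {'i': 9, 's': 13, 'z': 6}
tbl['y'] = tbl['s']+5 = 18 → {'i': 9, 's': 13, 'z': 6, 'y': 18}
tbl['z'] = 6+3 = 9 → {'i': 9, 's': 13, 'z': 9, 'y': 18}
tbl['s'] = 13+3 = 16 → {'i': 9, 's': 16, 'z': 9, 'y': 18}
tbl['c'] = 9 → {'i': 9, 's': 16, 'z': 9, 'y': 18, 'c': 9}
tbl['y']*tbl['i'] = 18*9 = 162

162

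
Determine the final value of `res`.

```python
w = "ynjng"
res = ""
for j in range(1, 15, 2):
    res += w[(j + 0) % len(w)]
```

j=1: add w[1]='n' → 'n'
j=3: add w[3]='n' → 'nn'
j=5: add w[0]='y' → 'nny'
j=7: add w[2]='j' → 'nnyj'
j=9: add w[4]='g' → 'nnyjg'
j=11: add w[1]='n' → 'nnyjgn'
j=13: add w[3]='n' → 'nnyjgnn'

'nnyjgnn'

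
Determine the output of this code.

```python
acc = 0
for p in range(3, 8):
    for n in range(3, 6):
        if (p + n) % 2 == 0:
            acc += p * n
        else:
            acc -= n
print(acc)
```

132

p=3,n=3: even sum, acc = 0+9 = 9
p=3,n=4: odd sum, acc = 9-4 = 5
p=3,n=5: even sum, acc = 5+15 = 20
p=4,n=3: odd sum, acc = 20-3 = 17
p=4,n=4: even sum, acc = 17+16 = 33
p=4,n=5: odd sum, acc = 33-5 = 28
p=5,n=3: even sum, acc = 28+15 = 43
p=5,n=4: odd sum, acc = 43-4 = 39
p=5,n=5: even sum, acc = 39+25 = 64
p=6,n=3: odd sum, acc = 64-3 = 61
p=6,n=4: even sum, acc = 61+24 = 85
p=6,n=5: odd sum, acc = 85-5 = 80
p=7,n=3: even sum, acc = 80+21 = 101
p=7,n=4: odd sum, acc = 101-4 = 97
p=7,n=5: even sum, acc = 97+35 = 132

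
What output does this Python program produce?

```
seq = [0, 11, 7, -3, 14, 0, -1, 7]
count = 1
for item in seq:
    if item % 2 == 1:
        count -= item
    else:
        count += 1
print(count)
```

-17

item=0: not odd, count = 1+1 = 2
item=11: odd, count = 2-11 = -9
item=7: odd, count = (-9)-7 = -16
item=-3: odd, count = (-16)-(-3) = -13
item=14: not odd, count = (-13)+1 = -12
item=0: not odd, count = (-12)+1 = -11
item=-1: odd, count = (-11)-(-1) = -10
item=7: odd, count = (-10)-7 = -17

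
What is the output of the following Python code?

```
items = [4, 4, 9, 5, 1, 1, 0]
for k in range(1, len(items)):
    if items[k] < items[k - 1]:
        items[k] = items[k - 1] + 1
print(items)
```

k=1: 4>=4, unchanged → [4, 4, 9, 5, 1, 1, 0]
k=2: 9>=4, unchanged → [4, 4, 9, 5, 1, 1, 0]
k=3: 5<9, items[3] = 9+1 = 10 → [4, 4, 9, 10, 1, 1, 0]
k=4: 1<10, items[4] = 10+1 = 11 → [4, 4, 9, 10, 11, 1, 0]
k=5: 1<11, items[5] = 11+1 = 12 → [4, 4, 9, 10, 11, 12, 0]
k=6: 0<12, items[6] = 12+1 = 13 → [4, 4, 9, 10, 11, 12, 13]

[4, 4, 9, 10, 11, 12, 13]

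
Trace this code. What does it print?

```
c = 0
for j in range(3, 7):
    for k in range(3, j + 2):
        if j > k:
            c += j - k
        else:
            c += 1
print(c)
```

j=3,k=3: not 3>3, c = 0+1 = 1
j=3,k=4: not 3>4, c = 1+1 = 2
j=4,k=3: 4>3, c = 2+1 = 3
j=4,k=4: not 4>4, c = 3+1 = 4
j=4,k=5: not 4>5, c = 4+1 = 5
j=5,k=3: 5>3, c = 5+2 = 7
j=5,k=4: 5>4, c = 7+1 = 8
j=5,k=5: not 5>5, c = 8+1 = 9
j=5,k=6: not 5>6, c = 9+1 = 10
j=6,k=3: 6>3, c = 10+3 = 13
j=6,k=4: 6>4, c = 13+2 = 15
j=6,k=5: 6>5, c = 15+1 = 16
j=6,k=6: not 6>6, c = 16+1 = 17
j=6,k=7: not 6>7, c = 17+1 = 18

18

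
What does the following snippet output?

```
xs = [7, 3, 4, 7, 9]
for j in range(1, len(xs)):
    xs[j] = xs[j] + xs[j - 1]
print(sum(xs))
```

82

j=1: xs[1] = 3+7 = 10 → [7, 10, 4, 7, 9]
j=2: xs[2] = 4+10 = 14 → [7, 10, 14, 7, 9]
j=3: xs[3] = 7+14 = 21 → [7, 10, 14, 21, 9]
j=4: xs[4] = 9+21 = 30 → [7, 10, 14, 21, 30]
sum = 82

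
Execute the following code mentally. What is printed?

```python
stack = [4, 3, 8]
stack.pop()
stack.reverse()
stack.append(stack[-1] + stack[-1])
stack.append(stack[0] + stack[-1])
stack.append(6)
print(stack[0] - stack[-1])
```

pop() removes 8 → [4, 3]
reverse → [3, 4]
append stack[-1]+stack[-1] = 4+4 = 8 → [3, 4, 8]
append stack[0]+stack[-1] = 3+8 = 11 → [3, 4, 8, 11]
append 6 → [3, 4, 8, 11, 6]
stack[0]-stack[-1] = 3-6 = -3

-3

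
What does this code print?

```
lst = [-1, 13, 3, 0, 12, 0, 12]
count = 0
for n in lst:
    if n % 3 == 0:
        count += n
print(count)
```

27

n=-1: not %3==0
n=13: not %3==0
n=3: %3==0, count = 0+3 = 3
n=0: %3==0, count = 3+0 = 3
n=12: %3==0, count = 3+12 = 15
n=0: %3==0, count = 15+0 = 15
n=12: %3==0, count = 15+12 = 27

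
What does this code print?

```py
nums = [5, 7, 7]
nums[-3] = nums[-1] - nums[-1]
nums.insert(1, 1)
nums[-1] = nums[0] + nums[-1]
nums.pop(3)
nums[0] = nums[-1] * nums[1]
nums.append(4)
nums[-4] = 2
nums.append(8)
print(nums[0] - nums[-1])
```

nums[-3] = nums[-1]-nums[-1] = 7-7 = 0 → [0, 7, 7]
insert 1 at 1 → [0, 1, 7, 7]
nums[-1] = nums[0]+nums[-1] = 0+7 = 7 → [0, 1, 7, 7]
pop(3) removes 7 → [0, 1, 7]
nums[0] = nums[-1]*nums[1] = 7*1 = 7 → [7, 1, 7]
append 4 → [7, 1, 7, 4]
nums[-4] = 2 → [2, 1, 7, 4]
append 8 → [2, 1, 7, 4, 8]
nums[0]-nums[-1] = 2-8 = -6

-6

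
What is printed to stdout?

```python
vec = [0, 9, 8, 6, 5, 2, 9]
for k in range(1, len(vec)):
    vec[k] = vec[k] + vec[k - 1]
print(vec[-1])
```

39

k=1: vec[1] = 9+0 = 9 → [0, 9, 8, 6, 5, 2, 9]
k=2: vec[2] = 8+9 = 17 → [0, 9, 17, 6, 5, 2, 9]
k=3: vec[3] = 6+17 = 23 → [0, 9, 17, 23, 5, 2, 9]
k=4: vec[4] = 5+23 = 28 → [0, 9, 17, 23, 28, 2, 9]
k=5: vec[5] = 2+28 = 30 → [0, 9, 17, 23, 28, 30, 9]
k=6: vec[6] = 9+30 = 39 → [0, 9, 17, 23, 28, 30, 39]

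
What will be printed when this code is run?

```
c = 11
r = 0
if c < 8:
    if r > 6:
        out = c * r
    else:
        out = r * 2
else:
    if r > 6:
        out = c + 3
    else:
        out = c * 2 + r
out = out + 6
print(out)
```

c=11, r=0
c < 8 is False; r > 6 is False
→ out = c * 2 + r = 22
out = 22+6 = 28

28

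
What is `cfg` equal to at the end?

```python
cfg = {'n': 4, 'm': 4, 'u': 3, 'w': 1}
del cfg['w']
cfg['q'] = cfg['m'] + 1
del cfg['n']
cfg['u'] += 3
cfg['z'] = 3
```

del 'w' → {'n': 4, 'm': 4, 'u': 3}
cfg['q'] = cfg['m']+1 = 5 → {'n': 4, 'm': 4, 'u': 3, 'q': 5}
del 'n' → {'m': 4, 'u': 3, 'q': 5}
cfg['u'] = 3+3 = 6 → {'m': 4, 'u': 6, 'q': 5}
cfg['z'] = 3 → {'m': 4, 'u': 6, 'q': 5, 'z': 3}

{'m': 4, 'u': 6, 'q': 5, 'z': 3}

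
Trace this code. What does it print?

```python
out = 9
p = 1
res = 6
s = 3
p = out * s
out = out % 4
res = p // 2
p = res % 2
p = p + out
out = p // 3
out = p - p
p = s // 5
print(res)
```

13

p = 9*3 = 27
out = 9%4 = 1
res = 27//2 = 13
p = 13%2 = 1
p = 1+1 = 2
out = 2//3 = 0
out = 2-2 = 0
p = 3//5 = 0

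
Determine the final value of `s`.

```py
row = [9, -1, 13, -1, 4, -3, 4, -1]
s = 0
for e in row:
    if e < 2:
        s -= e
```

6

e=9: not <2
e=-1: <2, s = 0-(-1) = 1
e=13: not <2
e=-1: <2, s = 1-(-1) = 2
e=4: not <2
e=-3: <2, s = 2-(-3) = 5
e=4: not <2
e=-1: <2, s = 5-(-1) = 6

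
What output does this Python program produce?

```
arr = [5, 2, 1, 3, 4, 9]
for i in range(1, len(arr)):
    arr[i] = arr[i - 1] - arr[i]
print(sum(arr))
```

i=1: arr[1] = 5-2 = 3 → [5, 3, 1, 3, 4, 9]
i=2: arr[2] = 3-1 = 2 → [5, 3, 2, 3, 4, 9]
i=3: arr[3] = 2-3 = -1 → [5, 3, 2, -1, 4, 9]
i=4: arr[4] = (-1)-4 = -5 → [5, 3, 2, -1, -5, 9]
i=5: arr[5] = (-5)-9 = -14 → [5, 3, 2, -1, -5, -14]
sum = -10

-10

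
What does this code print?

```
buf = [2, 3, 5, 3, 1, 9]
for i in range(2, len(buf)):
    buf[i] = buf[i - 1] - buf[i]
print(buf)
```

[2, 3, -2, -5, -6, -15]

i=2: buf[2] = 3-5 = -2 → [2, 3, -2, 3, 1, 9]
i=3: buf[3] = (-2)-3 = -5 → [2, 3, -2, -5, 1, 9]
i=4: buf[4] = (-5)-1 = -6 → [2, 3, -2, -5, -6, 9]
i=5: buf[5] = (-6)-9 = -15 → [2, 3, -2, -5, -6, -15]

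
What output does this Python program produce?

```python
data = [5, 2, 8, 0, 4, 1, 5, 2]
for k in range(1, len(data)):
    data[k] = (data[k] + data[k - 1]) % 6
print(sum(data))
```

k=1: data[1] = (2+5)%6 = 1 → [5, 1, 8, 0, 4, 1, 5, 2]
k=2: data[2] = (8+1)%6 = 3 → [5, 1, 3, 0, 4, 1, 5, 2]
k=3: data[3] = (0+3)%6 = 3 → [5, 1, 3, 3, 4, 1, 5, 2]
k=4: data[4] = (4+3)%6 = 1 → [5, 1, 3, 3, 1, 1, 5, 2]
k=5: data[5] = (1+1)%6 = 2 → [5, 1, 3, 3, 1, 2, 5, 2]
k=6: data[6] = (5+2)%6 = 1 → [5, 1, 3, 3, 1, 2, 1, 2]
k=7: data[7] = (2+1)%6 = 3 → [5, 1, 3, 3, 1, 2, 1, 3]
sum = 19

19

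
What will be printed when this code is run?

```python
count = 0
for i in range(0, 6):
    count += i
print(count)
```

15

i=0: count = 0+0 = 0
i=1: count = 0+1 = 1
i=2: count = 1+2 = 3
i=3: count = 3+3 = 6
i=4: count = 6+4 = 10
i=5: count = 10+5 = 15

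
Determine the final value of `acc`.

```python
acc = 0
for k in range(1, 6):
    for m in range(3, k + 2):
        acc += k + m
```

80

k=2,m=3: acc = 0+5 = 5
k=3,m=3: acc = 5+6 = 11
k=3,m=4: acc = 11+7 = 18
k=4,m=3: acc = 18+7 = 25
k=4,m=4: acc = 25+8 = 33
k=4,m=5: acc = 33+9 = 42
k=5,m=3: acc = 42+8 = 50
k=5,m=4: acc = 50+9 = 59
k=5,m=5: acc = 59+10 = 69
k=5,m=6: acc = 69+11 = 80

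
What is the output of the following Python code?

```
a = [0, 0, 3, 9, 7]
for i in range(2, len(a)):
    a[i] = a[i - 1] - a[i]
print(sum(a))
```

i=2: a[2] = 0-3 = -3 → [0, 0, -3, 9, 7]
i=3: a[3] = (-3)-9 = -12 → [0, 0, -3, -12, 7]
i=4: a[4] = (-12)-7 = -19 → [0, 0, -3, -12, -19]
sum = -34

-34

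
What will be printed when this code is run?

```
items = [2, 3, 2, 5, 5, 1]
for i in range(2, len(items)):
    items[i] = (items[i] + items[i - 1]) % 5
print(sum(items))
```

i=2: items[2] = (2+3)%5 = 0 → [2, 3, 0, 5, 5, 1]
i=3: items[3] = (5+0)%5 = 0 → [2, 3, 0, 0, 5, 1]
i=4: items[4] = (5+0)%5 = 0 → [2, 3, 0, 0, 0, 1]
i=5: items[5] = (1+0)%5 = 1 → [2, 3, 0, 0, 0, 1]
sum = 6

6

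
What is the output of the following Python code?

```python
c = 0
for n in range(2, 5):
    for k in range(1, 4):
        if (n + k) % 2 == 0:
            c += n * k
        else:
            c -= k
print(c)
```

14

n=2,k=1: odd sum, c = 0-1 = -1
n=2,k=2: even sum, c = (-1)+4 = 3
n=2,k=3: odd sum, c = 3-3 = 0
n=3,k=1: even sum, c = 0+3 = 3
n=3,k=2: odd sum, c = 3-2 = 1
n=3,k=3: even sum, c = 1+9 = 10
n=4,k=1: odd sum, c = 10-1 = 9
n=4,k=2: even sum, c = 9+8 = 17
n=4,k=3: odd sum, c = 17-3 = 14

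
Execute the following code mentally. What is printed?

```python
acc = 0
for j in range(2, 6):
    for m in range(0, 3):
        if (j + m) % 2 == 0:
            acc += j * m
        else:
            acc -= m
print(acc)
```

14

j=2,m=0: even sum, acc = 0+0 = 0
j=2,m=1: odd sum, acc = 0-1 = -1
j=2,m=2: even sum, acc = (-1)+4 = 3
j=3,m=0: odd sum, acc = 3-0 = 3
j=3,m=1: even sum, acc = 3+3 = 6
j=3,m=2: odd sum, acc = 6-2 = 4
j=4,m=0: even sum, acc = 4+0 = 4
j=4,m=1: odd sum, acc = 4-1 = 3
j=4,m=2: even sum, acc = 3+8 = 11
j=5,m=0: odd sum, acc = 11-0 = 11
j=5,m=1: even sum, acc = 11+5 = 16
j=5,m=2: odd sum, acc = 16-2 = 14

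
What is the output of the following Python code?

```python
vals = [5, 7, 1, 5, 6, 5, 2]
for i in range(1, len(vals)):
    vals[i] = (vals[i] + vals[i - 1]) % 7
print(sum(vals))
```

i=1: vals[1] = (7+5)%7 = 5 → [5, 5, 1, 5, 6, 5, 2]
i=2: vals[2] = (1+5)%7 = 6 → [5, 5, 6, 5, 6, 5, 2]
i=3: vals[3] = (5+6)%7 = 4 → [5, 5, 6, 4, 6, 5, 2]
i=4: vals[4] = (6+4)%7 = 3 → [5, 5, 6, 4, 3, 5, 2]
i=5: vals[5] = (5+3)%7 = 1 → [5, 5, 6, 4, 3, 1, 2]
i=6: vals[6] = (2+1)%7 = 3 → [5, 5, 6, 4, 3, 1, 3]
sum = 27

27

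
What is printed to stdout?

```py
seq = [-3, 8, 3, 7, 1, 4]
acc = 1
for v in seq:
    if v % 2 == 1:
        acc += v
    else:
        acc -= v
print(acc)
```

v=-3: odd, acc = 1+(-3) = -2
v=8: not odd, acc = (-2)-8 = -10
v=3: odd, acc = (-10)+3 = -7
v=7: odd, acc = (-7)+7 = 0
v=1: odd, acc = 0+1 = 1
v=4: not odd, acc = 1-4 = -3

-3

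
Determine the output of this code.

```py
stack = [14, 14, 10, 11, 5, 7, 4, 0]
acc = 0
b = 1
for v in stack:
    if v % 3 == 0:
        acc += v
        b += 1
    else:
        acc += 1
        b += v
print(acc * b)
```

469

v=14: not %3==0, acc = 0+1 = 1; b=15
v=14: not %3==0, acc = 1+1 = 2; b=29
v=10: not %3==0, acc = 2+1 = 3; b=39
v=11: not %3==0, acc = 3+1 = 4; b=50
v=5: not %3==0, acc = 4+1 = 5; b=55
v=7: not %3==0, acc = 5+1 = 6; b=62
v=4: not %3==0, acc = 6+1 = 7; b=66
v=0: %3==0, acc = 7+0 = 7; b=67
acc*b = 7*67 = 469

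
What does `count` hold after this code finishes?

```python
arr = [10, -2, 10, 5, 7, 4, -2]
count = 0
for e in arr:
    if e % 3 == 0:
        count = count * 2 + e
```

0

e=10: not %3==0
e=-2: not %3==0
e=10: not %3==0
e=5: not %3==0
e=7: not %3==0
e=4: not %3==0
e=-2: not %3==0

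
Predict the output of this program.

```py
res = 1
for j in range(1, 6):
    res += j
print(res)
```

j=1: res = 1+1 = 2
j=2: res = 2+2 = 4
j=3: res = 4+3 = 7
j=4: res = 7+4 = 11
j=5: res = 11+5 = 16

16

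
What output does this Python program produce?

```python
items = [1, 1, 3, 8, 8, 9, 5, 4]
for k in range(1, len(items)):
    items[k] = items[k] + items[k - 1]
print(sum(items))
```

k=1: items[1] = 1+1 = 2 → [1, 2, 3, 8, 8, 9, 5, 4]
k=2: items[2] = 3+2 = 5 → [1, 2, 5, 8, 8, 9, 5, 4]
k=3: items[3] = 8+5 = 13 → [1, 2, 5, 13, 8, 9, 5, 4]
k=4: items[4] = 8+13 = 21 → [1, 2, 5, 13, 21, 9, 5, 4]
k=5: items[5] = 9+21 = 30 → [1, 2, 5, 13, 21, 30, 5, 4]
k=6: items[6] = 5+30 = 35 → [1, 2, 5, 13, 21, 30, 35, 4]
k=7: items[7] = 4+35 = 39 → [1, 2, 5, 13, 21, 30, 35, 39]
sum = 146

146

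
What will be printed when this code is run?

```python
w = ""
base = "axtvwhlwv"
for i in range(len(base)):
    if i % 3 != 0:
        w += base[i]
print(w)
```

i=0: skip
i=1: add 'x' → 'x'
i=2: add 't' → 'xt'
i=3: skip
i=4: add 'w' → 'xtw'
i=5: add 'h' → 'xtwh'
i=6: skip
i=7: add 'w' → 'xtwhw'
i=8: add 'v' → 'xtwhwv'

xtwhwv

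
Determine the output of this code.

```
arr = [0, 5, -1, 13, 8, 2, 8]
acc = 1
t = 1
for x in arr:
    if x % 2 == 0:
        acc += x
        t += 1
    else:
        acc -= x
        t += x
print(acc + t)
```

x=0: even, acc = 1+0 = 1; t=2
x=5: not even, acc = 1-5 = -4; t=7
x=-1: not even, acc = (-4)-(-1) = -3; t=6
x=13: not even, acc = (-3)-13 = -16; t=19
x=8: even, acc = (-16)+8 = -8; t=20
x=2: even, acc = (-8)+2 = -6; t=21
x=8: even, acc = (-6)+8 = 2; t=22
acc+t = 2+22 = 24

24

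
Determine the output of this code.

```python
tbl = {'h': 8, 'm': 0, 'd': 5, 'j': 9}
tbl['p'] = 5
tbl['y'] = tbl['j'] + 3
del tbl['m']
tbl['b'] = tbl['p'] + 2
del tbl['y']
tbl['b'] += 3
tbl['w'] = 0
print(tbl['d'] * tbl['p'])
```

tbl['p'] = 5 → {'h': 8, 'm': 0, 'd': 5, 'j': 9, 'p': 5}
tbl['y'] = tbl['j']+3 = 12 → {'h': 8, 'm': 0, 'd': 5, 'j': 9, 'p': 5, 'y': 12}
del 'm' → {'h': 8, 'd': 5, 'j': 9, 'p': 5, 'y': 12}
tbl['b'] = tbl['p']+2 = 7 → {'h': 8, 'd': 5, 'j': 9, 'p': 5, 'y': 12, 'b': 7}
del 'y' → {'h': 8, 'd': 5, 'j': 9, 'p': 5, 'b': 7}
tbl['b'] = 7+3 = 10 → {'h': 8, 'd': 5, 'j': 9, 'p': 5, 'b': 10}
tbl['w'] = 0 → {'h': 8, 'd': 5, 'j': 9, 'p': 5, 'b': 10, 'w': 0}
tbl['d']*tbl['p'] = 5*5 = 25

25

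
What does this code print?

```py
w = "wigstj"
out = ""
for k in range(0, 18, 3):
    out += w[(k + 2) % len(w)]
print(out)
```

gjgjgj

k=0: add w[2]='g' → 'g'
k=3: add w[5]='j' → 'gj'
k=6: add w[2]='g' → 'gjg'
k=9: add w[5]='j' → 'gjgj'
k=12: add w[2]='g' → 'gjgjg'
k=15: add w[5]='j' → 'gjgjgj'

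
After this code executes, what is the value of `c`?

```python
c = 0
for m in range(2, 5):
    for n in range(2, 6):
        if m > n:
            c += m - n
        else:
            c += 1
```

m=2,n=2: not 2>2, c = 0+1 = 1
m=2,n=3: not 2>3, c = 1+1 = 2
m=2,n=4: not 2>4, c = 2+1 = 3
m=2,n=5: not 2>5, c = 3+1 = 4
m=3,n=2: 3>2, c = 4+1 = 5
m=3,n=3: not 3>3, c = 5+1 = 6
m=3,n=4: not 3>4, c = 6+1 = 7
m=3,n=5: not 3>5, c = 7+1 = 8
m=4,n=2: 4>2, c = 8+2 = 10
m=4,n=3: 4>3, c = 10+1 = 11
m=4,n=4: not 4>4, c = 11+1 = 12
m=4,n=5: not 4>5, c = 12+1 = 13

13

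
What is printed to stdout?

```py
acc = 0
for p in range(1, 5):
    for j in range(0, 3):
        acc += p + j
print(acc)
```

42

p=1,j=0: acc = 0+1 = 1
p=1,j=1: acc = 1+2 = 3
p=1,j=2: acc = 3+3 = 6
p=2,j=0: acc = 6+2 = 8
p=2,j=1: acc = 8+3 = 11
p=2,j=2: acc = 11+4 = 15
p=3,j=0: acc = 15+3 = 18
p=3,j=1: acc = 18+4 = 22
p=3,j=2: acc = 22+5 = 27
p=4,j=0: acc = 27+4 = 31
p=4,j=1: acc = 31+5 = 36
p=4,j=2: acc = 36+6 = 42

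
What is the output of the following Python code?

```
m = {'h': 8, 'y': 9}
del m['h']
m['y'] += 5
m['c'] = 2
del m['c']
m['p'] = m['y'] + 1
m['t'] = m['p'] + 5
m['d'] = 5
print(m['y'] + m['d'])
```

del 'h' → {'y': 9}
m['y'] = 9+5 = 14 → {'y': 14}
m['c'] = 2 → {'y': 14, 'c': 2}
del 'c' → {'y': 14}
m['p'] = m['y']+1 = 15 → {'y': 14, 'p': 15}
m['t'] = m['p']+5 = 20 → {'y': 14, 'p': 15, 't': 20}
m['d'] = 5 → {'y': 14, 'p': 15, 't': 20, 'd': 5}
m['y']+m['d'] = 14+5 = 19

19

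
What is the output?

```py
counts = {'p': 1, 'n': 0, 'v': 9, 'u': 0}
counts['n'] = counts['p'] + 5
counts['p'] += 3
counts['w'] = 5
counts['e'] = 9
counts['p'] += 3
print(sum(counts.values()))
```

36

counts['n'] = counts['p']+5 = 6 → {'p': 1, 'n': 6, 'v': 9, 'u': 0}
counts['p'] = 1+3 = 4 → {'p': 4, 'n': 6, 'v': 9, 'u': 0}
counts['w'] = 5 → {'p': 4, 'n': 6, 'v': 9, 'u': 0, 'w': 5}
counts['e'] = 9 → {'p': 4, 'n': 6, 'v': 9, 'u': 0, 'w': 5, 'e': 9}
counts['p'] = 4+3 = 7 → {'p': 7, 'n': 6, 'v': 9, 'u': 0, 'w': 5, 'e': 9}
sum of values = 36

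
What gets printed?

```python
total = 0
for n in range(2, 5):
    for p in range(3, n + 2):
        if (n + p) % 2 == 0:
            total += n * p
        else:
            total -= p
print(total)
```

n=2,p=3: odd sum, total = 0-3 = -3
n=3,p=3: even sum, total = (-3)+9 = 6
n=3,p=4: odd sum, total = 6-4 = 2
n=4,p=3: odd sum, total = 2-3 = -1
n=4,p=4: even sum, total = (-1)+16 = 15
n=4,p=5: odd sum, total = 15-5 = 10

10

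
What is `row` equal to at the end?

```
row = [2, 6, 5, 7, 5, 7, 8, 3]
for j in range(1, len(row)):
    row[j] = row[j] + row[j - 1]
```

j=1: row[1] = 6+2 = 8 → [2, 8, 5, 7, 5, 7, 8, 3]
j=2: row[2] = 5+8 = 13 → [2, 8, 13, 7, 5, 7, 8, 3]
j=3: row[3] = 7+13 = 20 → [2, 8, 13, 20, 5, 7, 8, 3]
j=4: row[4] = 5+20 = 25 → [2, 8, 13, 20, 25, 7, 8, 3]
j=5: row[5] = 7+25 = 32 → [2, 8, 13, 20, 25, 32, 8, 3]
j=6: row[6] = 8+32 = 40 → [2, 8, 13, 20, 25, 32, 40, 3]
j=7: row[7] = 3+40 = 43 → [2, 8, 13, 20, 25, 32, 40, 43]

[2, 8, 13, 20, 25, 32, 40, 43]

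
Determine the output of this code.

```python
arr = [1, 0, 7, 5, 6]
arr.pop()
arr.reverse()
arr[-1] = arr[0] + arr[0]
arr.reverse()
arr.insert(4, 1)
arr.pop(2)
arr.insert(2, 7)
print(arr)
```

pop() removes 6 → [1, 0, 7, 5]
reverse → [5, 7, 0, 1]
arr[-1] = arr[0]+arr[0] = 5+5 = 10 → [5, 7, 0, 10]
reverse → [10, 0, 7, 5]
insert 1 at 4 → [10, 0, 7, 5, 1]
pop(2) removes 7 → [10, 0, 5, 1]
insert 7 at 2 → [10, 0, 7, 5, 1]

[10, 0, 7, 5, 1]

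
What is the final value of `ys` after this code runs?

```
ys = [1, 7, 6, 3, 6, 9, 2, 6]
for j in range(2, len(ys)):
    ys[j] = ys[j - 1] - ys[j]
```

[1, 7, 1, -2, -8, -17, -19, -25]

j=2: ys[2] = 7-6 = 1 → [1, 7, 1, 3, 6, 9, 2, 6]
j=3: ys[3] = 1-3 = -2 → [1, 7, 1, -2, 6, 9, 2, 6]
j=4: ys[4] = (-2)-6 = -8 → [1, 7, 1, -2, -8, 9, 2, 6]
j=5: ys[5] = (-8)-9 = -17 → [1, 7, 1, -2, -8, -17, 2, 6]
j=6: ys[6] = (-17)-2 = -19 → [1, 7, 1, -2, -8, -17, -19, 6]
j=7: ys[7] = (-19)-6 = -25 → [1, 7, 1, -2, -8, -17, -19, -25]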